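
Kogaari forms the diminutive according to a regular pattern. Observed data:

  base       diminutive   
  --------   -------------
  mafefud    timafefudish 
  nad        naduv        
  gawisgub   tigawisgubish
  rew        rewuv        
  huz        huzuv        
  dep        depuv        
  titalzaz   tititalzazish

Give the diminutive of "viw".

viwuv

"viw" has 1 vowel. The stems with 1 vowel (rew → rewuv, huz → huzuv, nad → naduv) add -uv.
The other pattern: stems with 3 vowels add ti- … -ish around the stem.
So viw → viwuv.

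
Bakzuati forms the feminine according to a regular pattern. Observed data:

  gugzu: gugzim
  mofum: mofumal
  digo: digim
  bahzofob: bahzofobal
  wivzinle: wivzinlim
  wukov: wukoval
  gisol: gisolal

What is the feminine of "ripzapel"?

"ripzapel" ends in a consonant. The stems ending in a consonant (mofum → mofumal, wukov → wukoval, gisol → gisolal) add -al.
So ripzapel → ripzapelal.

ripzapelal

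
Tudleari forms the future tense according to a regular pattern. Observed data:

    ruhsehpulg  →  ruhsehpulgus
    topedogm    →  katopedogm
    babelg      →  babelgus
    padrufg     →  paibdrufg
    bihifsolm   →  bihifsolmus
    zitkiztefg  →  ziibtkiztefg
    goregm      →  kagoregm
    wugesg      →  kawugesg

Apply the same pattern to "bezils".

ruhsehpulg and zitkiztefg both end in -g yet inflect differently (ruhsehpulgus, ziibtkiztefg), so the final letter is not what conditions the rule; the second-to-last letter is.
"bezils" has second-to-last letter 'l'. The stems whose second-to-last letter is 'l' (ruhsehpulg → ruhsehpulgus, babelg → babelgus, bihifsolm → bihifsolmus) add -us.
So bezils → bezilsus.

bezilsus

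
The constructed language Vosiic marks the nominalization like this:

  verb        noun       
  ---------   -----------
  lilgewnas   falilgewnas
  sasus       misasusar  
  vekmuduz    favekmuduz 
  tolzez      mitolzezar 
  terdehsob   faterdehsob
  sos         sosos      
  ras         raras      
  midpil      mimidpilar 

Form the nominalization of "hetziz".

sos and sasus both end in -s yet inflect differently (sosos, misasusar), so the final letter is not what conditions the rule; the number of vowels is.
"hetziz" has 2 vowels. The stems with 2 vowels (midpil → mimidpilar, sasus → misasusar, tolzez → mitolzezar) add mi- … -ar around the stem.
The other patterns: stems with 1 vowel repeat the first consonant+vowel as a prefix; stems with 3 vowels add the prefix fa-.
So hetziz → mihetzizar.

mihetzizar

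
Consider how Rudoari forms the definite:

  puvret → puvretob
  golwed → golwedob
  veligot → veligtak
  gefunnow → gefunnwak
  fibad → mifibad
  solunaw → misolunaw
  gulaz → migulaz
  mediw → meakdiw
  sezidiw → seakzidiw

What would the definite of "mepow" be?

puvret and veligot both end in -t yet inflect differently (puvretob, veligtak), so the final letter is not what conditions the rule; the last vowel is.
"mepow" has last vowel 'o'. The stems whose last vowel is 'o' (veligot → veligtak, gefunnow → gefunnwak) delete the last vowel and add -ak.
So mepow → mepwak.

mepwak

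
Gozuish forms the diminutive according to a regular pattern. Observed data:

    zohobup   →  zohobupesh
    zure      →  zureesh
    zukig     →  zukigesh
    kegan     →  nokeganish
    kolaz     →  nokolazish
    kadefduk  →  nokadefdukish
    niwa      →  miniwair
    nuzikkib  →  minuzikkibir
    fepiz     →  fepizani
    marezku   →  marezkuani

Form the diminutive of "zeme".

zemeesh

kolaz and fepiz both end in -z yet inflect differently (nokolazish, fepizani), so the final letter is not what conditions the rule; the first letter is.
"zeme" begins with z-. The stems beginning with z- (zohobup → zohobupesh, zure → zureesh, zukig → zukigesh) add -esh.
The other patterns: stems beginning with k- add no- … -ish around the stem; stems beginning with n- add mi- … -ir around the stem; stems beginning with f- or m- add -ani.
So zeme → zemeesh.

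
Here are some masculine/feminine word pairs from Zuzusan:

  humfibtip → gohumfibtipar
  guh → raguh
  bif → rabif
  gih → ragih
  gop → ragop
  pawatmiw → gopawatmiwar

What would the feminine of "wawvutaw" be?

gowawvutawar

gop and humfibtip both end in -p yet inflect differently (ragop, gohumfibtipar), so the final letter is not what conditions the rule; the number of vowels is.
"wawvutaw" has 3 vowels. The stems with 3 vowels (pawatmiw → gopawatmiwar, humfibtip → gohumfibtipar) add go- … -ar around the stem.
So wawvutaw → gowawvutawar.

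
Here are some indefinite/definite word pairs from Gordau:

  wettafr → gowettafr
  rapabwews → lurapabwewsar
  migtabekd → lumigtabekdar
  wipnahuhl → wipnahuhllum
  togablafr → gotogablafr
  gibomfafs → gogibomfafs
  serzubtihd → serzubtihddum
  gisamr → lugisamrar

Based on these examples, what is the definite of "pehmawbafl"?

gopehmawbafl

"pehmawbafl" has second-to-last letter 'f'. The stems whose second-to-last letter is 'f' (wettafr → gowettafr, togablafr → gotogablafr, gibomfafs → gogibomfafs) add the prefix go-.
The other patterns: stems whose second-to-last letter is 'h' double the final consonant and add -um; stems whose second-to-last letter is 'k', 'm' or 'w' add lu- … -ar around the stem.
So pehmawbafl → gopehmawbafl.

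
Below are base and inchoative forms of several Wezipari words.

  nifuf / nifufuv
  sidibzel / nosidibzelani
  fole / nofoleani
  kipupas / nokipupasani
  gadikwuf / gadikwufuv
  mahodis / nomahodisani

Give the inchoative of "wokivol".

nifuf and fole both have 2 vowels yet inflect differently (nifufuv, nofoleani), so the number of vowels is not what conditions the rule; the final letter is.
"wokivol" ends in -l. The one such stem in the data (sidibzel → nosidibzelani) adds no- … -ani around the stem, so the same rule applies.
The other pattern: stems ending in -f add -uv.
So wokivol → nowokivolani.

nowokivolani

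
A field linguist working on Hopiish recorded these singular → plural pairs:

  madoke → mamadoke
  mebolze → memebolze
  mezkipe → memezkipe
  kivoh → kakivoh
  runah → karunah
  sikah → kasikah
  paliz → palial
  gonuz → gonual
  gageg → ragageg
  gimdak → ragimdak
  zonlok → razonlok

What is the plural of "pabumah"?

kapabumah

madoke and gageg both have last vowel 'e' yet inflect differently (mamadoke, ragageg), so the last vowel is not what conditions the rule; the final letter is.
"pabumah" ends in -h. The stems ending in -h (kivoh → kakivoh, runah → karunah, sikah → kasikah) add the prefix ka-.
The other patterns: stems ending in -e repeat the first consonant+vowel as a prefix; stems ending in -z drop the final letter and add -al; stems ending in -g or -k add the prefix ra-.
So pabumah → kapabumah.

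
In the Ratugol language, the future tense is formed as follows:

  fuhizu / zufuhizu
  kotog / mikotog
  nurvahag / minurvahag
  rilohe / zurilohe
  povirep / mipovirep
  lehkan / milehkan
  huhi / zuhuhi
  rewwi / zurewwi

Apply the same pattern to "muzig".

mimuzig

povirep and rilohe both have last vowel 'e' yet inflect differently (mipovirep, zurilohe), so the last vowel is not what conditions the rule; whether the stem ends in a vowel or a consonant is.
"muzig" ends in a consonant. The stems ending in a consonant (povirep → mipovirep, kotog → mikotog, lehkan → milehkan) add the prefix mi-.
So muzig → mimuzig.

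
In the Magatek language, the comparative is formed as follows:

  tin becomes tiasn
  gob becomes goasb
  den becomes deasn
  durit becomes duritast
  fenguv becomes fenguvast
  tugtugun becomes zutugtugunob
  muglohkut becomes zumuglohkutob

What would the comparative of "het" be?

"het" has 1 vowel. The stems with 1 vowel (tin → tiasn, gob → goasb, den → deasn) insert -as- after the first vowel.
So het → heast.

heast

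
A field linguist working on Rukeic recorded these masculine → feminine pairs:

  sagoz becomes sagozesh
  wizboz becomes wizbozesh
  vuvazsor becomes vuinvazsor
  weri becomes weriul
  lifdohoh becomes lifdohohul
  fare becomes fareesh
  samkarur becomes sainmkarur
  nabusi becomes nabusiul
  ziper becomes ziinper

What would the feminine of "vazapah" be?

vazapahul

lifdohoh and vuvazsor both have last vowel 'o' yet inflect differently (lifdohohul, vuinvazsor), so the last vowel is not what conditions the rule; the final letter is.
"vazapah" ends in -h. The one such stem in the data (lifdohoh → lifdohohul) adds -ul, so the same rule applies.
The other patterns: stems ending in -r insert -in- after the first vowel; stems ending in -e or -z add -esh.
So vazapah → vazapahul.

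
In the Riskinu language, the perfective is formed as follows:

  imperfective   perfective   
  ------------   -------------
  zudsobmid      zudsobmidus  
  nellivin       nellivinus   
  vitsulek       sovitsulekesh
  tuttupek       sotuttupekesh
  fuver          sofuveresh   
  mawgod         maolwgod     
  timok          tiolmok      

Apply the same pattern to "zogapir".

zogapirus

timok and tuttupek both end in -k yet inflect differently (tiolmok, sotuttupekesh), so the final letter is not what conditions the rule; the last vowel is.
"zogapir" has last vowel 'i'. The stems whose last vowel is 'i' (nellivin → nellivinus, zudsobmid → zudsobmidus) add -us.
So zogapir → zogapirus.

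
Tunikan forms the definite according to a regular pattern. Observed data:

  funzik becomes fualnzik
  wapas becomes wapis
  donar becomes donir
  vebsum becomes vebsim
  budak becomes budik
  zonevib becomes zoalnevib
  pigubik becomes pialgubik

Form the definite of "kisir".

pigubik and budak both end in -k yet inflect differently (pialgubik, budik), so the final letter is not what conditions the rule; the last vowel is.
"kisir" has last vowel 'i'. The stems whose last vowel is 'i' (zonevib → zoalnevib, pigubik → pialgubik, funzik → fualnzik) insert -al- after the first vowel.
The other pattern: stems whose last vowel is 'a' or 'u' change the last vowel to 'i'.
So kisir → kialsir.

kialsir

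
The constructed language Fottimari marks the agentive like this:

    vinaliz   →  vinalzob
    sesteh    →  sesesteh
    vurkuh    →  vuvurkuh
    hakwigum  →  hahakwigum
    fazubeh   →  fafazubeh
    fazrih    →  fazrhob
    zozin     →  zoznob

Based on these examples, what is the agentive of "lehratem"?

fazrih and vurkuh both end in -h yet inflect differently (fazrhob, vuvurkuh), so the final letter is not what conditions the rule; the last vowel is.
"lehratem" has last vowel 'e'. The stems whose last vowel is 'e' (sesteh → sesesteh, fazubeh → fafazubeh) repeat the first consonant+vowel as a prefix.
The other pattern: stems whose last vowel is 'i' delete the last vowel and add -ob.
So lehratem → lelehratem.

lelehratem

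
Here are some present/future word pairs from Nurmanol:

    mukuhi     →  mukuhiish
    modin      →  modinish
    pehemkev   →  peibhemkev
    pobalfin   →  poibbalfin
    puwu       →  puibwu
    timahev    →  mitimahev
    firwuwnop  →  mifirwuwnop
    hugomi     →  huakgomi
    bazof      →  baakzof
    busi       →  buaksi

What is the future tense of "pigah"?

modin and pobalfin both end in -n yet inflect differently (modinish, poibbalfin), so the final letter is not what conditions the rule; the first letter is.
"pigah" begins with p-. The stems beginning with p- (pehemkev → peibhemkev, pobalfin → poibbalfin, puwu → puibwu) insert -ib- after the first vowel.
The other patterns: stems beginning with m- add -ish; stems beginning with f- or t- add the prefix mi-; stems beginning with b- or h- insert -ak- after the first vowel.
So pigah → piibgah.

piibgah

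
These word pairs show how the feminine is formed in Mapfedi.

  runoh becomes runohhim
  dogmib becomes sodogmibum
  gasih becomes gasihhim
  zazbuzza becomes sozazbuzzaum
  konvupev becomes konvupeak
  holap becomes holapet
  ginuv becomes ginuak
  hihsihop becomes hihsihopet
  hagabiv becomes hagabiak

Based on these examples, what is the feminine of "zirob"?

gasih and hagabiv both have last vowel 'i' yet inflect differently (gasihhim, hagabiak), so the last vowel is not what conditions the rule; the final letter is.
"zirob" ends in -b. The one such stem in the data (dogmib → sodogmibum) adds so- … -um around the stem, so the same rule applies.
The other patterns: stems ending in -h double the final consonant and add -im; stems ending in -v drop the final letter and add -ak; stems ending in -p add -et.
So zirob → sozirobum.

sozirobum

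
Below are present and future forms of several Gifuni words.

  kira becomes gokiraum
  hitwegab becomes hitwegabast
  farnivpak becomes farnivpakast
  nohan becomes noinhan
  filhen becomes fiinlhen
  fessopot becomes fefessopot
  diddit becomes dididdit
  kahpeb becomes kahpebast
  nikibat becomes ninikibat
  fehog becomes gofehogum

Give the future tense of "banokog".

nikibat and nohan both have last vowel 'a' yet inflect differently (ninikibat, noinhan), so the last vowel is not what conditions the rule; the final letter is.
"banokog" ends in -g. The one such stem in the data (fehog → gofehogum) adds go- … -um around the stem, so the same rule applies.
The other patterns: stems ending in -t repeat the first consonant+vowel as a prefix; stems ending in -n insert -in- after the first vowel; stems ending in -b or -k add -ast.
So banokog → gobanokogum.

gobanokogum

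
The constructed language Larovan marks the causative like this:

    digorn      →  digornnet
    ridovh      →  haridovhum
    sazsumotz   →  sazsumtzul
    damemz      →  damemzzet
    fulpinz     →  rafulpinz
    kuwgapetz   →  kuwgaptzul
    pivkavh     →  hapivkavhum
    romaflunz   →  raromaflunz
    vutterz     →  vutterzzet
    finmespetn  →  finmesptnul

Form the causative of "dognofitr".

dognoftrul

sazsumotz and fulpinz both end in -z yet inflect differently (sazsumtzul, rafulpinz), so the final letter is not what conditions the rule; the second-to-last letter is.
"dognofitr" has second-to-last letter 't'. The stems whose second-to-last letter is 't' (sazsumotz → sazsumtzul, kuwgapetz → kuwgaptzul, finmespetn → finmesptnul) delete the last vowel and add -ul.
So dognofitr → dognoftrul.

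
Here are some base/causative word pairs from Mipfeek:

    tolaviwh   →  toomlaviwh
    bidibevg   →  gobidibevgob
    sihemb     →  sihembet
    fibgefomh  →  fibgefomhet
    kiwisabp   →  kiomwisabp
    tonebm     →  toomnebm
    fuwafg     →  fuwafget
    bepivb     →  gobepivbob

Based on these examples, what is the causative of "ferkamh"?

ferkamhet

fibgefomh and tolaviwh both end in -h yet inflect differently (fibgefomhet, toomlaviwh), so the final letter is not what conditions the rule; the second-to-last letter is.
"ferkamh" has second-to-last letter 'm'. The stems whose second-to-last letter is 'm' (fibgefomh → fibgefomhet, sihemb → sihembet) add -et.
So ferkamh → ferkamhet.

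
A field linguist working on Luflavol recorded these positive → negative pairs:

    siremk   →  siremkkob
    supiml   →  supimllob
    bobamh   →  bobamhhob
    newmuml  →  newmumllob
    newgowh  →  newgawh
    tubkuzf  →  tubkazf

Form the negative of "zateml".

"zateml" has second-to-last letter 'm'. The stems whose second-to-last letter is 'm' (siremk → siremkkob, supiml → supimllob, bobamh → bobamhhob) double the final consonant and add -ob.
So zateml → zatemllob.

zatemllob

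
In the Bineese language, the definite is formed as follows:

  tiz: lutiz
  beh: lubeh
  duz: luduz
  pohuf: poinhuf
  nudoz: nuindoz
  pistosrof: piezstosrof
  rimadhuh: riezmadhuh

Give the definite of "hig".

tiz and nudoz both end in -z yet inflect differently (lutiz, nuindoz), so the final letter is not what conditions the rule; the number of vowels is.
"hig" has 1 vowel. The stems with 1 vowel (tiz → lutiz, beh → lubeh, duz → luduz) add the prefix lu-.
So hig → luhig.

luhig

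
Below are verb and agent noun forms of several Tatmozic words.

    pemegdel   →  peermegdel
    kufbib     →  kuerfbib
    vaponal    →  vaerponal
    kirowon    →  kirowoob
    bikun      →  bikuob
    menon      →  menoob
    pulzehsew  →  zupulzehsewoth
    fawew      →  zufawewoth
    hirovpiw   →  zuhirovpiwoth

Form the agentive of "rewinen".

rewineob

"rewinen" ends in -n. The stems ending in -n (kirowon → kirowoob, bikun → bikuob, menon → menoob) drop the final letter and add -ob.
So rewinen → rewineob.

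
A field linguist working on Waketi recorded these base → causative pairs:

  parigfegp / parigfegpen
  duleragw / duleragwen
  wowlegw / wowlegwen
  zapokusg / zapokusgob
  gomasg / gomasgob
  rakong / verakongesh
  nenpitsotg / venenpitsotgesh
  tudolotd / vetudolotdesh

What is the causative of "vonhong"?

zapokusg and rakong both end in -g yet inflect differently (zapokusgob, verakongesh), so the final letter is not what conditions the rule; the second-to-last letter is.
"vonhong" has second-to-last letter 'n'. The one such stem in the data (rakong → verakongesh) adds ve- … -esh around the stem, so the same rule applies.
So vonhong → vevonhongesh.

vevonhongesh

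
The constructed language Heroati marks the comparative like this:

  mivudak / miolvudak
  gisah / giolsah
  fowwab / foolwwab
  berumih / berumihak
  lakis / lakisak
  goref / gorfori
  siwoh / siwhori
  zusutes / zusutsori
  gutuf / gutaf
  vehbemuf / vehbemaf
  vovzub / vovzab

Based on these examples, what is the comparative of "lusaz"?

gisah and berumih both end in -h yet inflect differently (giolsah, berumihak), so the final letter is not what conditions the rule; the last vowel is.
"lusaz" has last vowel 'a'. The stems whose last vowel is 'a' (mivudak → miolvudak, gisah → giolsah, fowwab → foolwwab) insert -ol- after the first vowel.
The other patterns: stems whose last vowel is 'i' add -ak; stems whose last vowel is 'e' or 'o' delete the last vowel and add -ori; stems whose last vowel is 'u' change the last vowel to 'a'.
So lusaz → luolsaz.

luolsaz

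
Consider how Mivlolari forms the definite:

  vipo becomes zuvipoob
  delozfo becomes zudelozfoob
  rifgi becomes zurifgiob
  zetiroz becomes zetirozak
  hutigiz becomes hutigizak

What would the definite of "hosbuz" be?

hosbuzak

vipo and zetiroz both have last vowel 'o' yet inflect differently (zuvipoob, zetirozak), so the last vowel is not what conditions the rule; whether the stem ends in a vowel or a consonant is.
"hosbuz" ends in a consonant. The stems ending in a consonant (zetiroz → zetirozak, hutigiz → hutigizak) add -ak.
The other pattern: stems ending in a vowel add zu- … -ob around the stem.
So hosbuz → hosbuzak.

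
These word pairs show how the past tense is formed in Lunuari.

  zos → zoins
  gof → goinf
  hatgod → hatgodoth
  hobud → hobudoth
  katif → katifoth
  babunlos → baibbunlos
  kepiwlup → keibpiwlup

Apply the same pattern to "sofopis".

"sofopis" has 3 vowels. The stems with 3 vowels (babunlos → baibbunlos, kepiwlup → keibpiwlup) insert -ib- after the first vowel.
The other patterns: stems with 1 vowel insert -in- after the first vowel; stems with 2 vowels add -oth.
So sofopis → soibfopis.

soibfopis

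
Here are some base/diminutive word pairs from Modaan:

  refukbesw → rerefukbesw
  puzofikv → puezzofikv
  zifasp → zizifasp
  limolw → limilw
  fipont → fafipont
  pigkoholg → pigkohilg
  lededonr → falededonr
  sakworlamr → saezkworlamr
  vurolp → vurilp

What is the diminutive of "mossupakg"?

moezssupakg

"mossupakg" has second-to-last letter 'k'. The one such stem in the data (puzofikv → puezzofikv) inserts -ez- after the first vowel (as does sakworlamr), so the same rule applies.
The other patterns: stems whose second-to-last letter is 'l' change the last vowel to 'i'; stems whose second-to-last letter is 's' repeat the first consonant+vowel as a prefix; stems whose second-to-last letter is 'n' add the prefix fa-.
So mossupakg → moezssupakg.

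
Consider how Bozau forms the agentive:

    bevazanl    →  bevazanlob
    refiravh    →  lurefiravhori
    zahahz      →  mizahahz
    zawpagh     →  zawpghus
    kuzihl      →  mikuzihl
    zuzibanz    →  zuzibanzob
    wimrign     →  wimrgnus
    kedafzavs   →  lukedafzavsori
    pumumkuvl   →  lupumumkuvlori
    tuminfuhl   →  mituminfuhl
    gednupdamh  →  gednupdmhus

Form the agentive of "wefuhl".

gednupdamh and refiravh both end in -h yet inflect differently (gednupdmhus, lurefiravhori), so the final letter is not what conditions the rule; the second-to-last letter is.
"wefuhl" has second-to-last letter 'h'. The stems whose second-to-last letter is 'h' (kuzihl → mikuzihl, zahahz → mizahahz, tuminfuhl → mituminfuhl) add the prefix mi-.
So wefuhl → miwefuhl.

miwefuhl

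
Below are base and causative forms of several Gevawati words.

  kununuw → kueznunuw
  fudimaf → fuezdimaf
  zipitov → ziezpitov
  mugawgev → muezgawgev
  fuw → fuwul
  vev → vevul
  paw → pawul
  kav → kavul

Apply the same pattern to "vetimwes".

veeztimwes

"vetimwes" has 3 vowels. The stems with 3 vowels (kununuw → kueznunuw, fudimaf → fuezdimaf, zipitov → ziezpitov) insert -ez- after the first vowel.
The other pattern: stems with 1 vowel add -ul.
So vetimwes → veeztimwes.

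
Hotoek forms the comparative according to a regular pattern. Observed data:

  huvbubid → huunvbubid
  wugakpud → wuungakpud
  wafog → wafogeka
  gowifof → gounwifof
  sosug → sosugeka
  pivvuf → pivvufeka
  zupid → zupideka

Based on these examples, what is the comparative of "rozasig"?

gowifof and pivvuf both end in -f yet inflect differently (gounwifof, pivvufeka), so the final letter is not what conditions the rule; the number of vowels is.
"rozasig" has 3 vowels. The stems with 3 vowels (huvbubid → huunvbubid, wugakpud → wuungakpud, gowifof → gounwifof) insert -un- after the first vowel.
The other pattern: stems with 2 vowels add -eka.
So rozasig → rounzasig.

rounzasig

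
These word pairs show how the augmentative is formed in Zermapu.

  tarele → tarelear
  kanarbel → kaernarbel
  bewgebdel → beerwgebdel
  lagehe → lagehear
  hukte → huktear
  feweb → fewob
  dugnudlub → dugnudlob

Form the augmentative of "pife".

hukte and kanarbel both have last vowel 'e' yet inflect differently (huktear, kaernarbel), so the last vowel is not what conditions the rule; the final letter is.
"pife" ends in -e. The stems ending in -e (hukte → huktear, tarele → tarelear, lagehe → lagehear) add -ar.
The other patterns: stems ending in -l insert -er- after the first vowel; stems ending in -b change the last vowel to 'o'.
So pife → pifear.

pifear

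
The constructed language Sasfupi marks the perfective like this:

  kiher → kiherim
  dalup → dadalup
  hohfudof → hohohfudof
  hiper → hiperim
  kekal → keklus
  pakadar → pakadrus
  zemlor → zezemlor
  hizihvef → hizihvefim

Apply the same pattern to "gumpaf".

gumpfus

"gumpaf" has last vowel 'a'. The stems whose last vowel is 'a' (pakadar → pakadrus, kekal → keklus) delete the last vowel and add -us.
So gumpaf → gumpfus.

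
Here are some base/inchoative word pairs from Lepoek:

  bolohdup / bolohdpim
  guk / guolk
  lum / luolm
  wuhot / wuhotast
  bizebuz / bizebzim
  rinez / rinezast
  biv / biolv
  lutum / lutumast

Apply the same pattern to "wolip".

lum and lutum both end in -m yet inflect differently (luolm, lutumast), so the final letter is not what conditions the rule; the number of vowels is.
"wolip" has 2 vowels. The stems with 2 vowels (rinez → rinezast, lutum → lutumast, wuhot → wuhotast) add -ast.
So wolip → wolipast.

wolipast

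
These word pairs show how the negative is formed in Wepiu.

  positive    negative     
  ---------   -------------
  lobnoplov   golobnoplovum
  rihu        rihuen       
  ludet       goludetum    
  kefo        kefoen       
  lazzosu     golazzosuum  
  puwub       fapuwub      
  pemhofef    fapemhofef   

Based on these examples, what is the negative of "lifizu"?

golifizuum

"lifizu" begins with l-. The stems beginning with l- (lazzosu → golazzosuum, lobnoplov → golobnoplovum, ludet → goludetum) add go- … -um around the stem.
The other patterns: stems beginning with p- add the prefix fa-; stems beginning with k- or r- add -en.
So lifizu → golifizuum.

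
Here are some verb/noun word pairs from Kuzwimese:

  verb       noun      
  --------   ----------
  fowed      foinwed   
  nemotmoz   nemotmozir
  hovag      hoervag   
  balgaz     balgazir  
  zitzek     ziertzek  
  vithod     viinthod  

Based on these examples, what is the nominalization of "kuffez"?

"kuffez" ends in -z. The stems ending in -z (nemotmoz → nemotmozir, balgaz → balgazir) add -ir.
So kuffez → kuffezir.

kuffezir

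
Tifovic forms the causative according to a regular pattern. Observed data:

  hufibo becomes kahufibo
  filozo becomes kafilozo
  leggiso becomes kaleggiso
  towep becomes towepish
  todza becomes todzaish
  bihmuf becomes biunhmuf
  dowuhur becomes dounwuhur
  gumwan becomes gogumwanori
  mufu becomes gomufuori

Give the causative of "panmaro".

"panmaro" ends in -o. The stems ending in -o (hufibo → kahufibo, filozo → kafilozo, leggiso → kaleggiso) add the prefix ka-.
So panmaro → kapanmaro.

kapanmaro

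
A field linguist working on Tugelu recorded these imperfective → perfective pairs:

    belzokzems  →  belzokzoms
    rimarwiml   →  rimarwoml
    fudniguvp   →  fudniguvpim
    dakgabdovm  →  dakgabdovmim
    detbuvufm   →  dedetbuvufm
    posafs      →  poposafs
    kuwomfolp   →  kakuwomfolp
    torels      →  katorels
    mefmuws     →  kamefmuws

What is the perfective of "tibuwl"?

katibuwl

"tibuwl" has second-to-last letter 'w'. The one such stem in the data (mefmuws → kamefmuws) adds the prefix ka-, so the same rule applies.
The other patterns: stems whose second-to-last letter is 'm' change the last vowel to 'o'; stems whose second-to-last letter is 'v' add -im; stems whose second-to-last letter is 'f' repeat the first consonant+vowel as a prefix.
So tibuwl → katibuwl.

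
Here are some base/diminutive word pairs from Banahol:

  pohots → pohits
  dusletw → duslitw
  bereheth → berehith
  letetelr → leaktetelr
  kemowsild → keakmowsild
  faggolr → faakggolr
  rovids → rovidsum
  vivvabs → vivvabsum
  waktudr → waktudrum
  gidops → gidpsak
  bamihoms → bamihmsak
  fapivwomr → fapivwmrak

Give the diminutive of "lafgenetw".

"lafgenetw" has second-to-last letter 't'. The stems whose second-to-last letter is 't' (pohots → pohits, dusletw → duslitw, bereheth → berehith) change the last vowel to 'i'.
The other patterns: stems whose second-to-last letter is 'l' insert -ak- after the first vowel; stems whose second-to-last letter is 'b' or 'd' add -um; stems whose second-to-last letter is 'm' or 'p' delete the last vowel and add -ak.
So lafgenetw → lafgenitw.

lafgenitw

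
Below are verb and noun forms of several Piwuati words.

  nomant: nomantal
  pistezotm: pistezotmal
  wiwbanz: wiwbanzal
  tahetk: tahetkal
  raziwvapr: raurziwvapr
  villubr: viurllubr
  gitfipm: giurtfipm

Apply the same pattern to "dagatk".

dagatkal

pistezotm and gitfipm both end in -m yet inflect differently (pistezotmal, giurtfipm), so the final letter is not what conditions the rule; the second-to-last letter is.
"dagatk" has second-to-last letter 't'. The stems whose second-to-last letter is 't' (pistezotm → pistezotmal, tahetk → tahetkal) add -al.
The other pattern: stems whose second-to-last letter is 'b' or 'p' insert -ur- after the first vowel.
So dagatk → dagatkal.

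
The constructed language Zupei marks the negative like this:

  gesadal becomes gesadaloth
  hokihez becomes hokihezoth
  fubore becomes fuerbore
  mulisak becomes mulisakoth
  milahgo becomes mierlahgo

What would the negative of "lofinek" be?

fubore and hokihez both have last vowel 'e' yet inflect differently (fuerbore, hokihezoth), so the last vowel is not what conditions the rule; whether the stem ends in a vowel or a consonant is.
"lofinek" ends in a consonant. The stems ending in a consonant (hokihez → hokihezoth, mulisak → mulisakoth, gesadal → gesadaloth) add -oth.
So lofinek → lofinekoth.

lofinekoth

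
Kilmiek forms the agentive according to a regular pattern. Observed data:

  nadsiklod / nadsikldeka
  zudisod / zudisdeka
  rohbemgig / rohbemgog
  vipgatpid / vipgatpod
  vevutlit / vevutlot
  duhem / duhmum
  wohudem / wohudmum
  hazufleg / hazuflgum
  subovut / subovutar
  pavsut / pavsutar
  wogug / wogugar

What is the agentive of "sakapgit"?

nadsiklod and vipgatpid both end in -d yet inflect differently (nadsikldeka, vipgatpod), so the final letter is not what conditions the rule; the last vowel is.
"sakapgit" has last vowel 'i'. The stems whose last vowel is 'i' (rohbemgig → rohbemgog, vipgatpid → vipgatpod, vevutlit → vevutlot) change the last vowel to 'o'.
The other patterns: stems whose last vowel is 'o' delete the last vowel and add -eka; stems whose last vowel is 'e' delete the last vowel and add -um; stems whose last vowel is 'u' add -ar.
So sakapgit → sakapgot.

sakapgot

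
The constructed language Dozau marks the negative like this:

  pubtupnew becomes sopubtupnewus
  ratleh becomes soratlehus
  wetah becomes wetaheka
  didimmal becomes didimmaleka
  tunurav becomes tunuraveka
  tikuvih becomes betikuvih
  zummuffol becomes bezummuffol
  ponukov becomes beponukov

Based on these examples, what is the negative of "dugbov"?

ratleh and wetah both end in -h yet inflect differently (soratlehus, wetaheka), so the final letter is not what conditions the rule; the last vowel is.
"dugbov" has last vowel 'o'. The stems whose last vowel is 'o' (zummuffol → bezummuffol, ponukov → beponukov) add the prefix be-.
The other patterns: stems whose last vowel is 'e' add so- … -us around the stem; stems whose last vowel is 'a' add -eka.
So dugbov → bedugbov.

bedugbov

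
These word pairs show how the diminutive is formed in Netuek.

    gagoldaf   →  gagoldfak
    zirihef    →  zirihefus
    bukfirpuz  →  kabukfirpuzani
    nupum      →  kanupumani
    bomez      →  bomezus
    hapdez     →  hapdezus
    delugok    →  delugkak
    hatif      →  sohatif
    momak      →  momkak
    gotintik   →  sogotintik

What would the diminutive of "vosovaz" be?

vosovzak

zirihef and hatif both end in -f yet inflect differently (zirihefus, sohatif), so the final letter is not what conditions the rule; the last vowel is.
"vosovaz" has last vowel 'a'. The stems whose last vowel is 'a' (gagoldaf → gagoldfak, momak → momkak) delete the last vowel and add -ak.
So vosovaz → vosovzak.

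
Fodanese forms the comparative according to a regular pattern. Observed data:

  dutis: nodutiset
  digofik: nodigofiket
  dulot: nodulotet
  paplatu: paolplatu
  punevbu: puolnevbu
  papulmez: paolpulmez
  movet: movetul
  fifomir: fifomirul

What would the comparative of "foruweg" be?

foruwegul

"foruweg" begins with f-. The one such stem in the data (fifomir → fifomirul) adds -ul, so the same rule applies.
So foruweg → foruwegul.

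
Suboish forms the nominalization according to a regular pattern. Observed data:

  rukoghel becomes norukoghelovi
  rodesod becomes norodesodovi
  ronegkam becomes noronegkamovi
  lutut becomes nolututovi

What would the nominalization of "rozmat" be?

norozmatovi

Every pair shown (rukoghel → norukoghelovi, rodesod → norodesodovi, ronegkam → noronegkamovi, …) follows the same rule: add no- … -ovi around the stem.
So rozmat → norozmatovi.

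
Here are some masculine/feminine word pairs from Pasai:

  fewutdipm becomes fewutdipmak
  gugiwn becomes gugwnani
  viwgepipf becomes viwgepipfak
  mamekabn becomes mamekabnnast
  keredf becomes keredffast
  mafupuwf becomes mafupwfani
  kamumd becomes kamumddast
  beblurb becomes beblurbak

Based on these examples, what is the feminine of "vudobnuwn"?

vudobnwnani

viwgepipf and mafupuwf both end in -f yet inflect differently (viwgepipfak, mafupwfani), so the final letter is not what conditions the rule; the second-to-last letter is.
"vudobnuwn" has second-to-last letter 'w'. The stems whose second-to-last letter is 'w' (mafupuwf → mafupwfani, gugiwn → gugwnani) delete the last vowel and add -ani.
The other patterns: stems whose second-to-last letter is 'p' or 'r' add -ak; stems whose second-to-last letter is 'b', 'd' or 'm' double the final consonant and add -ast.
So vudobnuwn → vudobnwnani.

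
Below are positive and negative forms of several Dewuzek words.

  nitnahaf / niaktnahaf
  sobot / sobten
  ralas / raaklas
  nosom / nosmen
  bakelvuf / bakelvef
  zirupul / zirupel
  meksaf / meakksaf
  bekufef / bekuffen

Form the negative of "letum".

meksaf and bakelvuf both end in -f yet inflect differently (meakksaf, bakelvef), so the final letter is not what conditions the rule; the last vowel is.
"letum" has last vowel 'u'. The stems whose last vowel is 'u' (bakelvuf → bakelvef, zirupul → zirupel) change the last vowel to 'e'.
So letum → letem.

letem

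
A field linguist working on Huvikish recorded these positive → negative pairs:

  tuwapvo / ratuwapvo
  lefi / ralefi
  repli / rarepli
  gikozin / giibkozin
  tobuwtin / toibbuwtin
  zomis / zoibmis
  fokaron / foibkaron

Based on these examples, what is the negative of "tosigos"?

toibsigos

"tosigos" ends in a consonant. The stems ending in a consonant (gikozin → giibkozin, tobuwtin → toibbuwtin, zomis → zoibmis) insert -ib- after the first vowel.
The other pattern: stems ending in a vowel add the prefix ra-.
So tosigos → toibsigos.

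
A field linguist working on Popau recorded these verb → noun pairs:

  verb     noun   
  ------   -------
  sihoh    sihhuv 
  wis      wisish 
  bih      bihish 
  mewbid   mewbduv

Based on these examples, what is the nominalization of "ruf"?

rufish

sihoh and bih both end in -h yet inflect differently (sihhuv, bihish), so the final letter is not what conditions the rule; the number of vowels is.
"ruf" has 1 vowel. The stems with 1 vowel (wis → wisish, bih → bihish) add -ish.
So ruf → rufish.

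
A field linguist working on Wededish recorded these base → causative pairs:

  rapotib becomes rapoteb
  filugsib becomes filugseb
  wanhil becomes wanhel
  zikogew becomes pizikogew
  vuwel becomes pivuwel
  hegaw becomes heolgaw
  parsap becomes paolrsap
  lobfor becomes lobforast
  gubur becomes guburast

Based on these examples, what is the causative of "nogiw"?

nogew

wanhil and vuwel both end in -l yet inflect differently (wanhel, pivuwel), so the final letter is not what conditions the rule; the last vowel is.
"nogiw" has last vowel 'i'. The stems whose last vowel is 'i' (rapotib → rapoteb, filugsib → filugseb, wanhil → wanhel) change the last vowel to 'e'.
So nogiw → nogew.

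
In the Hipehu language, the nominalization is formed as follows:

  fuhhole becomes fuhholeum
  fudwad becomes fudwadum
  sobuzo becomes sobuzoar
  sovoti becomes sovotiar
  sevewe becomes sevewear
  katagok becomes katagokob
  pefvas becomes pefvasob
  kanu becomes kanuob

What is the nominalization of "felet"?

fuhhole and sevewe both end in -e yet inflect differently (fuhholeum, sevewear), so the final letter is not what conditions the rule; the first letter is.
"felet" begins with f-. The stems beginning with f- (fuhhole → fuhholeum, fudwad → fudwadum) add -um.
The other patterns: stems beginning with s- add -ar; stems beginning with k- or p- add -ob.
So felet → feletum.

feletum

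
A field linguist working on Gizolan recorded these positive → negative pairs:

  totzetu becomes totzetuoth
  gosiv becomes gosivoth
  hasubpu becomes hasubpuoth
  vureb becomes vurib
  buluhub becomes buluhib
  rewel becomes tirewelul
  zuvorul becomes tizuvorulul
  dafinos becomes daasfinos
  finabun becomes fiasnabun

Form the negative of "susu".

totzetu and buluhub both have last vowel 'u' yet inflect differently (totzetuoth, buluhib), so the last vowel is not what conditions the rule; the final letter is.
"susu" ends in -u. The stems ending in -u (totzetu → totzetuoth, hasubpu → hasubpuoth) add -oth.
So susu → susuoth.

susuoth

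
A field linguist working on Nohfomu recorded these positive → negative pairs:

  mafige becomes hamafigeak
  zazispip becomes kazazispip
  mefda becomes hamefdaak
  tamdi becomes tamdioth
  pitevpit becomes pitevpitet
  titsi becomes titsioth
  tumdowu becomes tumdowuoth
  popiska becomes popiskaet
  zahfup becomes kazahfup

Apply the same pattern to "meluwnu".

hameluwnuak

"meluwnu" begins with m-. The stems beginning with m- (mefda → hamefdaak, mafige → hamafigeak) add ha- … -ak around the stem.
The other patterns: stems beginning with p- add -et; stems beginning with t- add -oth; stems beginning with z- add the prefix ka-.
So meluwnu → hameluwnuak.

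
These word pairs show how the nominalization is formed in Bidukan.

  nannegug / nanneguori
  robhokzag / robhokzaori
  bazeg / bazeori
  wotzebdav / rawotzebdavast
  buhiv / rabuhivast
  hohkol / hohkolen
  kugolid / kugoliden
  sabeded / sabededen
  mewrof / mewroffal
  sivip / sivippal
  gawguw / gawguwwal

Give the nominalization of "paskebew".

robhokzag and wotzebdav both have last vowel 'a' yet inflect differently (robhokzaori, rawotzebdavast), so the last vowel is not what conditions the rule; the final letter is.
"paskebew" ends in -w. The one such stem in the data (gawguw → gawguwwal) doubles the final consonant and adds -al (as do mewrof, sivip), so the same rule applies.
The other patterns: stems ending in -g drop the final letter and add -ori; stems ending in -v add ra- … -ast around the stem; stems ending in -d or -l add -en.
So paskebew → paskebewwal.

paskebewwal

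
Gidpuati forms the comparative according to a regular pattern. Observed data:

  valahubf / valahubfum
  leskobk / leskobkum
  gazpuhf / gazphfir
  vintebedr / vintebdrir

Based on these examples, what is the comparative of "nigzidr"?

nigzdrir

"nigzidr" has second-to-last letter 'd'. The one such stem in the data (vintebedr → vintebdrir) deletes the last vowel and adds -ir (as does gazpuhf), so the same rule applies.
So nigzidr → nigzdrir.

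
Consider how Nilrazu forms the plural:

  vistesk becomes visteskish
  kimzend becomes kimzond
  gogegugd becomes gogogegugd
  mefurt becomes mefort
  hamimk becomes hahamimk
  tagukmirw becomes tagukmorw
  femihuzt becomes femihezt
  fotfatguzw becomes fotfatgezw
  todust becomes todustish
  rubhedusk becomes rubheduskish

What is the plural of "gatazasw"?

gatazaswish

femihuzt and todust both end in -t yet inflect differently (femihezt, todustish), so the final letter is not what conditions the rule; the second-to-last letter is.
"gatazasw" has second-to-last letter 's'. The stems whose second-to-last letter is 's' (vistesk → visteskish, todust → todustish, rubhedusk → rubheduskish) add -ish.
The other patterns: stems whose second-to-last letter is 'z' change the last vowel to 'e'; stems whose second-to-last letter is 'g' or 'm' repeat the first consonant+vowel as a prefix; stems whose second-to-last letter is 'n' or 'r' change the last vowel to 'o'.
So gatazasw → gatazaswish.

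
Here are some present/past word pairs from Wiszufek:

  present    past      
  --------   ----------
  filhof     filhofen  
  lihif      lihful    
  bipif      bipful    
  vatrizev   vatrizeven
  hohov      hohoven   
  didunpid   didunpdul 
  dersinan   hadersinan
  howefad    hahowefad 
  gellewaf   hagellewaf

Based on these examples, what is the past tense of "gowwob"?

gowwoben

filhof and gellewaf both end in -f yet inflect differently (filhofen, hagellewaf), so the final letter is not what conditions the rule; the last vowel is.
"gowwob" has last vowel 'o'. The stems whose last vowel is 'o' (filhof → filhofen, hohov → hohoven) add -en.
The other patterns: stems whose last vowel is 'a' add the prefix ha-; stems whose last vowel is 'i' delete the last vowel and add -ul.
So gowwob → gowwoben.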